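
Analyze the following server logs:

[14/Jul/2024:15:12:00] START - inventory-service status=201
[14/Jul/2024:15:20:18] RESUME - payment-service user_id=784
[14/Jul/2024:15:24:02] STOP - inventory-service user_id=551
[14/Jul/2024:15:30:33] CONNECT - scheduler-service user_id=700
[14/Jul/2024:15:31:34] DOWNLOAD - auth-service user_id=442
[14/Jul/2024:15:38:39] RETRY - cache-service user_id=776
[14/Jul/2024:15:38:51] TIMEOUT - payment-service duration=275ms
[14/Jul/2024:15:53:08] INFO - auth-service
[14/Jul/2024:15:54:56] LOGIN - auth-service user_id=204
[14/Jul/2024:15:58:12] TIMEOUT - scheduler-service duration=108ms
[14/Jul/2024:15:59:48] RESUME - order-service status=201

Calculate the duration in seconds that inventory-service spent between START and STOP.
722

To calculate state duration:

1. Find START event for inventory-service: 14/Jul/2024:15:12:00
2. Find STOP event for inventory-service: 14/Jul/2024:15:24:02
3. Calculate duration: 14/Jul/2024:15:24:02 - 14/Jul/2024:15:12:00 = 722 seconds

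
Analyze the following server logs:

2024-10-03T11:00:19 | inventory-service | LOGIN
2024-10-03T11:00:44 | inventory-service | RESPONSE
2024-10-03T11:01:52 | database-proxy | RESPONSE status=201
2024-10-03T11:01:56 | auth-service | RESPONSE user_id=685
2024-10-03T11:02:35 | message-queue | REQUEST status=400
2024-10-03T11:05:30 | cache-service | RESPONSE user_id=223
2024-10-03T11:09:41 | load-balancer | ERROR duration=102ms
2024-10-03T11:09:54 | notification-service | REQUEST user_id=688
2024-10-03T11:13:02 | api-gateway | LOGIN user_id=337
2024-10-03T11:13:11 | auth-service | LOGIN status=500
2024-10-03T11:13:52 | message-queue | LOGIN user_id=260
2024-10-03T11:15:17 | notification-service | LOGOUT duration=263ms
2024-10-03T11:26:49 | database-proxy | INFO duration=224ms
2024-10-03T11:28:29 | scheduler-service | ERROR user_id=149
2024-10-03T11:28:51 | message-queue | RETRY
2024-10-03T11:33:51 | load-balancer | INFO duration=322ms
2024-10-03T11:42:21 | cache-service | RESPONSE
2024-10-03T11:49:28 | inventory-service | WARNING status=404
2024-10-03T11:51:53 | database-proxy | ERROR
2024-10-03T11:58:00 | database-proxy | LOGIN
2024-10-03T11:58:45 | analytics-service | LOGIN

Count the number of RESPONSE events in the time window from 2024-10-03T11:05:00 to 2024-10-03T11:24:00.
1

To count events in the time window:

1. Window boundaries: 2024-10-03T11:05:00 to 2024-10-03T11:24:00
2. Filter for RESPONSE events within this window
3. Count matching events: 1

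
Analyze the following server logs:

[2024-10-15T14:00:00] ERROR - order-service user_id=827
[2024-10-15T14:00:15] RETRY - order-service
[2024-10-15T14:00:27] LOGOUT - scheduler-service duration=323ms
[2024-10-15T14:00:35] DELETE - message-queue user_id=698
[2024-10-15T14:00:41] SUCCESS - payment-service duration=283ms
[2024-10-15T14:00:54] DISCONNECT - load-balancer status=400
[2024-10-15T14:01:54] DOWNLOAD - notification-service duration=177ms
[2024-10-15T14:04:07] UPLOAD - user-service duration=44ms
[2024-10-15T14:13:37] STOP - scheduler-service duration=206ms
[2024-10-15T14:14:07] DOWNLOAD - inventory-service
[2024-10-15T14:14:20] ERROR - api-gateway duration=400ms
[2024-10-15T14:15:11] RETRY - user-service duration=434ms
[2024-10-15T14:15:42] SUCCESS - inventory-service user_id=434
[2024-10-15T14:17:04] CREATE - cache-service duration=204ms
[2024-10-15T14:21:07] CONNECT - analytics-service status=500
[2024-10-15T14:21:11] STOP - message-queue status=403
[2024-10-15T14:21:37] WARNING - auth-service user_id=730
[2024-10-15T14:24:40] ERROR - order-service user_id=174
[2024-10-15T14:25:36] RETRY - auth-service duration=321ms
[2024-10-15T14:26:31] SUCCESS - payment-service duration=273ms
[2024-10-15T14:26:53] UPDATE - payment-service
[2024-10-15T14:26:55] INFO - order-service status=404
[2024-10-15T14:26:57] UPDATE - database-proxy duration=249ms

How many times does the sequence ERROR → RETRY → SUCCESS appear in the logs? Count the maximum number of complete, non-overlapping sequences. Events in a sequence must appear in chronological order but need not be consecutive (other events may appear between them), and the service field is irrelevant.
3

To count sequences:

1. Look for pattern: ERROR → RETRY → SUCCESS
2. Greedily scan the log in chronological order, matching each sequence element in turn (ignoring service)
3. Each time the full pattern completes, increment the count and restart matching from the next event
4. Complete non-overlapping sequences found: 3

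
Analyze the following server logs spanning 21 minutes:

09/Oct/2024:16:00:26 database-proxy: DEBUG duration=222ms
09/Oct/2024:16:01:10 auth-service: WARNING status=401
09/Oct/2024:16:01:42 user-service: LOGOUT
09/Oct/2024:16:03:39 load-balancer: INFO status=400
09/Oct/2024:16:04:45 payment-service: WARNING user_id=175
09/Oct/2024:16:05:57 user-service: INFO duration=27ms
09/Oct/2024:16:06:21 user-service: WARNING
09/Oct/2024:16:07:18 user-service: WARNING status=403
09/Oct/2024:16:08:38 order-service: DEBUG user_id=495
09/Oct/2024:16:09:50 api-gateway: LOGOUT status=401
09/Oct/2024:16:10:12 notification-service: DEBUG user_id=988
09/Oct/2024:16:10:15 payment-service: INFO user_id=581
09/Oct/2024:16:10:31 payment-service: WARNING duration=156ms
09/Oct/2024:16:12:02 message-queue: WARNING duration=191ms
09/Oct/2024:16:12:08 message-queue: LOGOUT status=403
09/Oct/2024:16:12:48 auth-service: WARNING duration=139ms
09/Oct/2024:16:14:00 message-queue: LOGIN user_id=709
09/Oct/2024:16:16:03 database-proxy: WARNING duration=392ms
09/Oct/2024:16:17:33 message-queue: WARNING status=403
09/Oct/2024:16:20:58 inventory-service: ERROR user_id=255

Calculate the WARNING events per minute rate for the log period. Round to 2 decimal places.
0.43

To calculate the rate:

1. Count total WARNING events: 9
2. Total time period: 21 minutes
3. Rate = 9 / 21 = 0.43 events per minute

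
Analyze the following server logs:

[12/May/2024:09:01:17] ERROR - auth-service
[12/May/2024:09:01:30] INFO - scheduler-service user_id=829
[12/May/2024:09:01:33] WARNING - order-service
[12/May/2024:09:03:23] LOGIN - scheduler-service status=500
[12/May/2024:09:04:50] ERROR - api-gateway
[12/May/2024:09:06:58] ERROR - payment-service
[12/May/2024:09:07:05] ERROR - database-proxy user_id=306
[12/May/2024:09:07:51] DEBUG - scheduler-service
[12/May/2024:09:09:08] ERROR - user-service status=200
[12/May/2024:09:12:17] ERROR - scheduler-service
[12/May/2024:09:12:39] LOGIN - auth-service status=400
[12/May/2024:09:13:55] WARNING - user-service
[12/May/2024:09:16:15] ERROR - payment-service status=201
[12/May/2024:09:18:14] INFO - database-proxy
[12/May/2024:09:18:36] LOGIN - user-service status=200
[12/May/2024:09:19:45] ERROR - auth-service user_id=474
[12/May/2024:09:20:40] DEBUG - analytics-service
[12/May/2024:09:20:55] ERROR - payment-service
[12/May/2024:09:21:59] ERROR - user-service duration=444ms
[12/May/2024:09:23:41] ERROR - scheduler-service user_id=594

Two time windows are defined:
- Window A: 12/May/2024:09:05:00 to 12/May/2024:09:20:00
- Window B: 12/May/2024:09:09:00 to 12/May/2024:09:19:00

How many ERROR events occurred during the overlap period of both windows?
3

To find overlap events:

1. Window A: 12/May/2024:09:05:00 to 12/May/2024:09:20:00
2. Window B: 12/May/2024:09:09:00 to 12/May/2024:09:19:00
3. Overlap period: 12/May/2024:09:09:00 to 12/May/2024:09:19:00
4. Count ERROR events in overlap: 3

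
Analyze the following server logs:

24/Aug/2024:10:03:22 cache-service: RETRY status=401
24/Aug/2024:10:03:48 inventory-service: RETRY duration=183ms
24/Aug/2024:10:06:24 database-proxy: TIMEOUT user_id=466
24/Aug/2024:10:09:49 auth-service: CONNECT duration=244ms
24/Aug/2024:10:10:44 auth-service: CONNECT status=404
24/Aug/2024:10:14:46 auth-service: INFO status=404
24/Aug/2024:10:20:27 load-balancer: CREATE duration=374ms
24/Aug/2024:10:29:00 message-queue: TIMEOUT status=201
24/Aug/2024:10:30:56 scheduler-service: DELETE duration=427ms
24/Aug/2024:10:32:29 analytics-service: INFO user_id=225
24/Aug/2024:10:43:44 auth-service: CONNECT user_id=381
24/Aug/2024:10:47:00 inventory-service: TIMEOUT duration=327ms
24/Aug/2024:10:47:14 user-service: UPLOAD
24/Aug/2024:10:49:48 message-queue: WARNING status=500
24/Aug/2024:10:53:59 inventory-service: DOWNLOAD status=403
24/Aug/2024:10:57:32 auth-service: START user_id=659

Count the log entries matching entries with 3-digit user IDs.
4

To find matching entries:

1. Pattern to match: entries with 3-digit user IDs
2. Scan each log entry for the pattern
3. Count matches: 4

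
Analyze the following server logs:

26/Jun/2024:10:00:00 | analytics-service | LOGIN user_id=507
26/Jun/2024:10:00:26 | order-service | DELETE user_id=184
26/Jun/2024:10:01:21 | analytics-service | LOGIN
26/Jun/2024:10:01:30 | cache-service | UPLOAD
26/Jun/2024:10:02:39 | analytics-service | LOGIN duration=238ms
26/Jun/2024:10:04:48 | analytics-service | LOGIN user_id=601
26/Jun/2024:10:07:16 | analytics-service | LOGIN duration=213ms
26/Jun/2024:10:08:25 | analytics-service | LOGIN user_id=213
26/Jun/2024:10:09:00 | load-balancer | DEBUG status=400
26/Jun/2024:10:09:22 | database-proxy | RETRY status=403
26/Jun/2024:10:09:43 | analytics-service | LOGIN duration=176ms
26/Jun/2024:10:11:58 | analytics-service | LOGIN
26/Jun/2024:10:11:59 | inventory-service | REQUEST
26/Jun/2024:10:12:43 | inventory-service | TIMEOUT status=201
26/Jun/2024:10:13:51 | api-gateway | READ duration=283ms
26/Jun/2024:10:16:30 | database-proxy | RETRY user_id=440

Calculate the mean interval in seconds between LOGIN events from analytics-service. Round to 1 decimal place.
102.6

To calculate average interval:

1. Find all LOGIN events for analytics-service in order
2. Calculate time gaps between consecutive events
3. Compute mean of gaps: 718 / 7 = 102.6 seconds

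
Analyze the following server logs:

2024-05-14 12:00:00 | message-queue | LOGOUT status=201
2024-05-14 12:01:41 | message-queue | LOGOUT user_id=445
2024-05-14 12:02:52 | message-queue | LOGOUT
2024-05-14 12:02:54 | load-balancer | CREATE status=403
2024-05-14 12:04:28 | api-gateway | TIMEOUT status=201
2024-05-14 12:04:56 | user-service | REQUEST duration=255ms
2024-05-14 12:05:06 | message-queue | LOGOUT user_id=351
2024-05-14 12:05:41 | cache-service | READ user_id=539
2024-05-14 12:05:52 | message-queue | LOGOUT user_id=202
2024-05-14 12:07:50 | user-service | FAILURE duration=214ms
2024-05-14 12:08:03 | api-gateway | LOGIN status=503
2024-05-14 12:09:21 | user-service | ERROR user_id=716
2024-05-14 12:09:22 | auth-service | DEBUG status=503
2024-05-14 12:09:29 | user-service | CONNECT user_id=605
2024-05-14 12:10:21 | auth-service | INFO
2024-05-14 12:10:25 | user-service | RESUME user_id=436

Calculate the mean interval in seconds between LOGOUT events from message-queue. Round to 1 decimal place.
88.0

To calculate average interval:

1. Find all LOGOUT events for message-queue in order
2. Calculate time gaps between consecutive events
3. Compute mean of gaps: 352 / 4 = 88.0 seconds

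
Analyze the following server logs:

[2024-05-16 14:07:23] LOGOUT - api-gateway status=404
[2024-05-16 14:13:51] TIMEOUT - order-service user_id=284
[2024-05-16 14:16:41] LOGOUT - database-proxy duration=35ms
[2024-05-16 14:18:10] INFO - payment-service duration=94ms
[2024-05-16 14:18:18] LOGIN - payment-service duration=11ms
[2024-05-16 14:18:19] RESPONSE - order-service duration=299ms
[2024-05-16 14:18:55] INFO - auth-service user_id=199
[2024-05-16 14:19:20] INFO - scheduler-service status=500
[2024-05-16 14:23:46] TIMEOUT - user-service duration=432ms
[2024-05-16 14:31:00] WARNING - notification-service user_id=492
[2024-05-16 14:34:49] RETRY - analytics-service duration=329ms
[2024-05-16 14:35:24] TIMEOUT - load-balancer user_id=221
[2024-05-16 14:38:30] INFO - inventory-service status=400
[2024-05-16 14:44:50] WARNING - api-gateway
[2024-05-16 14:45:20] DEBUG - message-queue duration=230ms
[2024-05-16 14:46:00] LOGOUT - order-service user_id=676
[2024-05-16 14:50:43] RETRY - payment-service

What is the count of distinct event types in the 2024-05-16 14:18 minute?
3

To count unique event types:

1. Filter events in the minute starting at 2024-05-16 14:18
2. Extract event types from matching entries
3. Count unique types: 3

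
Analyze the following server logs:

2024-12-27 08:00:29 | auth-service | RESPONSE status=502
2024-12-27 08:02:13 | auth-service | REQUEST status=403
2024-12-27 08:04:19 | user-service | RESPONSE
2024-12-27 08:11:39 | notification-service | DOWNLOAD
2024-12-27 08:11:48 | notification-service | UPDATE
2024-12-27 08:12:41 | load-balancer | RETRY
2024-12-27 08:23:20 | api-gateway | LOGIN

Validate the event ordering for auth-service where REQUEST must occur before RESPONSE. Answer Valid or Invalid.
Invalid

To validate ordering:

1. Required order: REQUEST → RESPONSE
2. Rule: REQUEST must occur before RESPONSE
3. Check actual order of events for auth-service
4. Result: Invalid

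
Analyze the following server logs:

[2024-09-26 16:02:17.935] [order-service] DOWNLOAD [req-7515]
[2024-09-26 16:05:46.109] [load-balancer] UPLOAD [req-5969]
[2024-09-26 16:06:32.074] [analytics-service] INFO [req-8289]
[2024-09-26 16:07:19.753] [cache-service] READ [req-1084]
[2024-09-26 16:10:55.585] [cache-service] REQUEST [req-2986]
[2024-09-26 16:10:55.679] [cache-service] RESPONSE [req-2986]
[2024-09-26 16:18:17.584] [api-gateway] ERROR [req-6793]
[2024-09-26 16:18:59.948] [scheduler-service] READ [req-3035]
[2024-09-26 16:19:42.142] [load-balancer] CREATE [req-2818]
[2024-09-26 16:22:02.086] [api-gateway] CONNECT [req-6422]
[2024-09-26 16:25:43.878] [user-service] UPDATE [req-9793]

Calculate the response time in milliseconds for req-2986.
94

To calculate latency:

1. Find REQUEST with id req-2986: 2024-09-26 16:10:55.585
2. Find RESPONSE with id req-2986: 2024-09-26 16:10:55.679
3. Latency: 2024-09-26 16:10:55.679 - 2024-09-26 16:10:55.585 = 94ms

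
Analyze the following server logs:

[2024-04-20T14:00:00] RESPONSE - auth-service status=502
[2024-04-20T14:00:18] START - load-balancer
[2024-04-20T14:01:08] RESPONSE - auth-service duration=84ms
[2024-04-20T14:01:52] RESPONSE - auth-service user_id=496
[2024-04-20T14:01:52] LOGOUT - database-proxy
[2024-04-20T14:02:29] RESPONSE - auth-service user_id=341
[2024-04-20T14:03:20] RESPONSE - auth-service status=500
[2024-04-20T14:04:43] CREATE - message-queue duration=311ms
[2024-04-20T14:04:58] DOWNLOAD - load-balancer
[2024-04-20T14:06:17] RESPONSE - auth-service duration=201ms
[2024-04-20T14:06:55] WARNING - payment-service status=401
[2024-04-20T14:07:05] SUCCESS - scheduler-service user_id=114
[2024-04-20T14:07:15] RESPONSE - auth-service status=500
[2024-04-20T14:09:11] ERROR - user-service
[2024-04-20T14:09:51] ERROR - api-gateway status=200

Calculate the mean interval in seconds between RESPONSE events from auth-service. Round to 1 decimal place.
72.5

To calculate average interval:

1. Find all RESPONSE events for auth-service in order
2. Calculate time gaps between consecutive events
3. Compute mean of gaps: 435 / 6 = 72.5 seconds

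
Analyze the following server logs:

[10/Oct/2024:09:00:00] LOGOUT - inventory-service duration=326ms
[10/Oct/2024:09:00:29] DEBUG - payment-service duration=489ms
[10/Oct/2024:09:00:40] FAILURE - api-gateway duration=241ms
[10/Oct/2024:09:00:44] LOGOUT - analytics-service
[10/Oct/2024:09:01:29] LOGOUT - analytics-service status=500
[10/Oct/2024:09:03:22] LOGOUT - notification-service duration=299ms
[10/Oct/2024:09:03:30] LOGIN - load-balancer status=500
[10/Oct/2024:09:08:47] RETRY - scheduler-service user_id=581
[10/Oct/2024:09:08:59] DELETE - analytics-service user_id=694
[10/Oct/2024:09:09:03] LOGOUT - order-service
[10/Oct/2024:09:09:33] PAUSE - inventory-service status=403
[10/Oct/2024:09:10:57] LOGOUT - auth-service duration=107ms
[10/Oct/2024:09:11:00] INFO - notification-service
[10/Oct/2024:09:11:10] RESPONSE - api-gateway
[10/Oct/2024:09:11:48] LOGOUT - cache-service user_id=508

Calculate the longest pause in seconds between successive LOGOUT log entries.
341

To find the longest gap:

1. Extract all LOGOUT events in chronological order
2. Calculate time differences between consecutive events
3. Find the maximum difference
4. Longest gap: 341 seconds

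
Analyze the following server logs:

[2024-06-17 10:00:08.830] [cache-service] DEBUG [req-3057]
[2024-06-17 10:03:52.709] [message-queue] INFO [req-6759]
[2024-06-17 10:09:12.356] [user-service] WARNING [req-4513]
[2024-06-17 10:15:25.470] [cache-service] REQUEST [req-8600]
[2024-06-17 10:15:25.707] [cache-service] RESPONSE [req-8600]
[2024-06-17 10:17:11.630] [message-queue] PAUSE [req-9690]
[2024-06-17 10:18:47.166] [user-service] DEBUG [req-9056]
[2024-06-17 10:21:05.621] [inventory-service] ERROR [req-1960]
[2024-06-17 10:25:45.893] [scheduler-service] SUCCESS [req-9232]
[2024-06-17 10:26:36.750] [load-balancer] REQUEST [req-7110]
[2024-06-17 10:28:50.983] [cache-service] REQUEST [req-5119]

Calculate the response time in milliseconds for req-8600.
237

To calculate latency:

1. Find REQUEST with id req-8600: 2024-06-17 10:15:25.470
2. Find RESPONSE with id req-8600: 2024-06-17 10:15:25.707
3. Latency: 2024-06-17 10:15:25.707 - 2024-06-17 10:15:25.470 = 237ms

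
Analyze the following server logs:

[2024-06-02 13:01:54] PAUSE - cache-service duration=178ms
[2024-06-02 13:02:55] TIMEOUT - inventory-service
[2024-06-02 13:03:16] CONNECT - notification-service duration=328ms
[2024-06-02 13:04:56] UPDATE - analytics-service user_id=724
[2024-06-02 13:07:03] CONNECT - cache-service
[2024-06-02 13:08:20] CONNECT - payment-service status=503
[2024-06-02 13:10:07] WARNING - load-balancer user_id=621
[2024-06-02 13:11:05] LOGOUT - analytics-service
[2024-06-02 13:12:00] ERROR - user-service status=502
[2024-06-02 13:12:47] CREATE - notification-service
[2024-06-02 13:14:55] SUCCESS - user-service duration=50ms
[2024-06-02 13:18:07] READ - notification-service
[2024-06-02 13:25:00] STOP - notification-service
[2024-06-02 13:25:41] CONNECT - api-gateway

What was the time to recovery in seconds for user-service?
175

To calculate recovery time:

1. Find ERROR event for user-service: 2024-06-02 13:12:00
2. Find next SUCCESS event for user-service: 2024-06-02 13:14:55
3. Recovery time: 2024-06-02 13:14:55 - 2024-06-02 13:12:00 = 175 seconds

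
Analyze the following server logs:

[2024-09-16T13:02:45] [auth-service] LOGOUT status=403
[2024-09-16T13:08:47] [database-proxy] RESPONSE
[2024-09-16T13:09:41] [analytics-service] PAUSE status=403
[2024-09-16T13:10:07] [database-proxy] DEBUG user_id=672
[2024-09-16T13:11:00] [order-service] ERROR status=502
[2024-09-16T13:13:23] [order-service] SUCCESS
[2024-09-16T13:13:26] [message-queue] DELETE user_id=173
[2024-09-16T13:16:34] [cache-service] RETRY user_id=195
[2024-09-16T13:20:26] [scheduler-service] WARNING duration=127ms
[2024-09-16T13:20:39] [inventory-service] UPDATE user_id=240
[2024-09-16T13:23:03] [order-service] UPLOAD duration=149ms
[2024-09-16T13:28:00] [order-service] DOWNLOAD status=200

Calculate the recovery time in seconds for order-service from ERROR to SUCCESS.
143

To calculate recovery time:

1. Find ERROR event for order-service: 2024-09-16T13:11:00
2. Find next SUCCESS event for order-service: 2024-09-16T13:13:23
3. Recovery time: 2024-09-16T13:13:23 - 2024-09-16T13:11:00 = 143 seconds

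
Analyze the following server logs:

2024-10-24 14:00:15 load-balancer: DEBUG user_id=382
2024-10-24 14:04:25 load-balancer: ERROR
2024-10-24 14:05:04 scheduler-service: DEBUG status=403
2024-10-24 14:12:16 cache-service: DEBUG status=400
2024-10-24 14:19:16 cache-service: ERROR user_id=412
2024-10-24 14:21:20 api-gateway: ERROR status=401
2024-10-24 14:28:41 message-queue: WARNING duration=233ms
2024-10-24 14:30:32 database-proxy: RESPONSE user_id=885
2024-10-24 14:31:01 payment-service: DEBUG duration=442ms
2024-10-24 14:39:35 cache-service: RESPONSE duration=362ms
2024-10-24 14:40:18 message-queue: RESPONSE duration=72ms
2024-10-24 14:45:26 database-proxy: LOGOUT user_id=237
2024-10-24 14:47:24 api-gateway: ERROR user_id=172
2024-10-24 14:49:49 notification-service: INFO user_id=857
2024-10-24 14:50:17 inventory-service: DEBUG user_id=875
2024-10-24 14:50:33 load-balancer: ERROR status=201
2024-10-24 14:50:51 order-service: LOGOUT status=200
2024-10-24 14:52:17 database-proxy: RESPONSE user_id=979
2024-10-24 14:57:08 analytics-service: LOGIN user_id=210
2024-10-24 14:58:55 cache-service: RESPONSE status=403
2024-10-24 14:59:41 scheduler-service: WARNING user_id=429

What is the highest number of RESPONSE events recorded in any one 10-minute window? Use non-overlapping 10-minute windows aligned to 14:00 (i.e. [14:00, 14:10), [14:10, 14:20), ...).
2

To find the burst window:

1. Divide the log period into non-overlapping 10-minute windows starting at 14:00
2. Count RESPONSE events in each window
3. Find the window with maximum count
4. Maximum events in a window: 2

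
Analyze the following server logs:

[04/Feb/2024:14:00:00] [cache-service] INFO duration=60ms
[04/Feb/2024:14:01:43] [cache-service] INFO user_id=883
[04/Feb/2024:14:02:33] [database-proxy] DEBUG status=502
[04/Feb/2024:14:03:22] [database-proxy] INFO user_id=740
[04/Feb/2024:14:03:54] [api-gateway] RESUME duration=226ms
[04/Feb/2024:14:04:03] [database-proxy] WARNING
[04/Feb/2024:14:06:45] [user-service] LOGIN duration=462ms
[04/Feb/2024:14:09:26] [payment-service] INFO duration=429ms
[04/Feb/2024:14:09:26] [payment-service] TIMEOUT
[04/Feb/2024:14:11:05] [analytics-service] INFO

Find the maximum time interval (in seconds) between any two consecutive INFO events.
364

To find the longest gap:

1. Extract all INFO events in chronological order
2. Calculate time differences between consecutive events
3. Find the maximum difference
4. Longest gap: 364 seconds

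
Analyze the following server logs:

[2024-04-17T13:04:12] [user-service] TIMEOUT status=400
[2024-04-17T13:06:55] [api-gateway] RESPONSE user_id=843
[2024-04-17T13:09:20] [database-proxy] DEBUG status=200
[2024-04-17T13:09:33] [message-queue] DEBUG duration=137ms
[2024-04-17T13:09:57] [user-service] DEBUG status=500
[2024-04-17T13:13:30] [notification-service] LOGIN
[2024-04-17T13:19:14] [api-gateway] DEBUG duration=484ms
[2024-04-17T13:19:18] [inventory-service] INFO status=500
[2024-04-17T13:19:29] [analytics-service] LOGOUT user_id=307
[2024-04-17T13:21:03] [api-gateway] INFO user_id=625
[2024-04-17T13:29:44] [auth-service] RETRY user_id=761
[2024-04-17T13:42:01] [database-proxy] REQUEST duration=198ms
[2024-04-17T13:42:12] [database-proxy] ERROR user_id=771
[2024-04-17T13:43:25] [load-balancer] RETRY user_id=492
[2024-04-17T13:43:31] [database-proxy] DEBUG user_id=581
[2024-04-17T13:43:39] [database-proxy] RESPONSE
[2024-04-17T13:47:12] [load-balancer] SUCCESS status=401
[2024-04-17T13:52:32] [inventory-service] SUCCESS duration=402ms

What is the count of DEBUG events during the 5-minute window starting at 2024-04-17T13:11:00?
0

To count events in the time window:

1. Window boundaries: 2024-04-17T13:11:00 to 2024-04-17T13:16:00
2. Filter for DEBUG events within this window
3. Count matching events: 0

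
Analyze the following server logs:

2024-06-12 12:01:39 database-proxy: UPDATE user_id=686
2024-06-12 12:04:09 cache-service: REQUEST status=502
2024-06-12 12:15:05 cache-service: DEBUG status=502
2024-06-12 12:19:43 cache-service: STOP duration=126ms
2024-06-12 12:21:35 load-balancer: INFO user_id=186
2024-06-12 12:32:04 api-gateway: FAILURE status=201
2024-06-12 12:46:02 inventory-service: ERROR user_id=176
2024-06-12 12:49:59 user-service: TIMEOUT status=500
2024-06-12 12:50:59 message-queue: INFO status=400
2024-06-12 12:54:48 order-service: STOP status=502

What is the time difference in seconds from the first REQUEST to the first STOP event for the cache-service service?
934

To find the time between events:

1. Locate the first REQUEST event for cache-service: 2024-06-12 12:04:09
2. Locate the first STOP event for cache-service: 2024-06-12 12:19:43
3. Calculate the difference: 2024-06-12 12:19:43 - 2024-06-12 12:04:09 = 934 seconds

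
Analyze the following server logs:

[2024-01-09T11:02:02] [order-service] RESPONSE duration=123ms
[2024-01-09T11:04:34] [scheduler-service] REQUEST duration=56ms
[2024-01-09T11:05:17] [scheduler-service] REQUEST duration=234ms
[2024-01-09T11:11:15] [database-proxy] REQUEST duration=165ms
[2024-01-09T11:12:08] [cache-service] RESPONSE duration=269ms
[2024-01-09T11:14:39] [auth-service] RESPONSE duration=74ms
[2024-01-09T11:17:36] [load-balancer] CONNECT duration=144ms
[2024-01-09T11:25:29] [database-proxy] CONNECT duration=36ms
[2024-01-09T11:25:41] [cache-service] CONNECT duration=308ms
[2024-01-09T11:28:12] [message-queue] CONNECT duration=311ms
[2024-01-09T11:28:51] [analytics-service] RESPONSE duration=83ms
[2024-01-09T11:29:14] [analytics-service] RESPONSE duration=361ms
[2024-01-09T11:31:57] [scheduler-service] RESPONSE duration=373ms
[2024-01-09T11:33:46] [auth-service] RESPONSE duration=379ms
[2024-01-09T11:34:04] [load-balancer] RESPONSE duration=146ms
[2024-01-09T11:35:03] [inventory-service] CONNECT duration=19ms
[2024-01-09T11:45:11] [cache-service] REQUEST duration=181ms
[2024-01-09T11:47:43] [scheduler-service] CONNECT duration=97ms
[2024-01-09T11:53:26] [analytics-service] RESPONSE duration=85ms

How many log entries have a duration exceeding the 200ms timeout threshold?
7

To count timeouts:

1. Threshold: 200ms
2. Extract duration from each log entry
3. Count entries where duration > 200
4. Timeout count: 7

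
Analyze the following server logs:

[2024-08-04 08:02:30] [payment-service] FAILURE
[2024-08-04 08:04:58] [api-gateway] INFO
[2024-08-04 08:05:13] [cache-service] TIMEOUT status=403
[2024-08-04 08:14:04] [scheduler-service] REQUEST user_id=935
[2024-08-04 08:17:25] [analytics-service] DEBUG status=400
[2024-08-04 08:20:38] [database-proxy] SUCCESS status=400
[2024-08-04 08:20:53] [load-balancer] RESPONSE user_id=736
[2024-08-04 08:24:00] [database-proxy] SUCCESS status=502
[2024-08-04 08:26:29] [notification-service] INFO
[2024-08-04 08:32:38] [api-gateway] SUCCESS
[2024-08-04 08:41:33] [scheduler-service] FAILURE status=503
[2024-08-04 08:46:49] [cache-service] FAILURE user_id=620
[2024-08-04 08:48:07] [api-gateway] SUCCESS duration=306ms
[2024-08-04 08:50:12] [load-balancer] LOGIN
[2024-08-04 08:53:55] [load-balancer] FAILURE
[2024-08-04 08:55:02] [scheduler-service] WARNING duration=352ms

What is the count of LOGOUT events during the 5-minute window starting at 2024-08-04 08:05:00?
0

To count events in the time window:

1. Window boundaries: 2024-08-04 08:05:00 to 2024-08-04 08:10:00
2. Filter for LOGOUT events within this window
3. Count matching events: 0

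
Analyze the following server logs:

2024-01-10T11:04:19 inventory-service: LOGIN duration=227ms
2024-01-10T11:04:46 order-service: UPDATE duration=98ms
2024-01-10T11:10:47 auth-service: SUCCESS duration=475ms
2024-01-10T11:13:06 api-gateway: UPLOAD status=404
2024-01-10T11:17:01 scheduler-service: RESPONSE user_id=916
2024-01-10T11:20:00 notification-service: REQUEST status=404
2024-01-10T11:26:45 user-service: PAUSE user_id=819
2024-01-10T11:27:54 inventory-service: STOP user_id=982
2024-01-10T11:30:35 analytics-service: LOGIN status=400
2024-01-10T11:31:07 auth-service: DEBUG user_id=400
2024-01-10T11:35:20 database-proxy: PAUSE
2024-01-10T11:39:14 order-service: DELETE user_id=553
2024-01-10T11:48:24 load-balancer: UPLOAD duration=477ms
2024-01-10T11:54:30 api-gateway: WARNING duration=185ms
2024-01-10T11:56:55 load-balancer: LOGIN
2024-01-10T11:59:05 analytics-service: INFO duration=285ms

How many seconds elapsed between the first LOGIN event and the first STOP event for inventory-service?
1415

To find the time between events:

1. Locate the first LOGIN event for inventory-service: 2024-01-10T11:04:19
2. Locate the first STOP event for inventory-service: 2024-01-10T11:27:54
3. Calculate the difference: 2024-01-10T11:27:54 - 2024-01-10T11:04:19 = 1415 seconds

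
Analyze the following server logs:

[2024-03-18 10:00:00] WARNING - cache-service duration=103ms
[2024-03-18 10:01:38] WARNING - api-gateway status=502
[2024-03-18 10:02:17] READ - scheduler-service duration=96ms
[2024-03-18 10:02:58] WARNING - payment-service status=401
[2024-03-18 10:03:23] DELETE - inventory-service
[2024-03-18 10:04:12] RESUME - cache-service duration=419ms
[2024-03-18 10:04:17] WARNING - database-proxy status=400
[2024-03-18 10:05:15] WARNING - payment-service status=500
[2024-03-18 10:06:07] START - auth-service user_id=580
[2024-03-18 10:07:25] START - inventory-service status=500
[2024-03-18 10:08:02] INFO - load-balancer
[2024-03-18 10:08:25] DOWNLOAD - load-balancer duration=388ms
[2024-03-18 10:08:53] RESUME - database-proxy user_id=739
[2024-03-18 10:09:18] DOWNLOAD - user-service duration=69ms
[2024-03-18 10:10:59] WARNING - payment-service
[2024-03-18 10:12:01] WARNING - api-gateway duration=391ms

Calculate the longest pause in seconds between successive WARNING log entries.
344

To find the longest gap:

1. Extract all WARNING events in chronological order
2. Calculate time differences between consecutive events
3. Find the maximum difference
4. Longest gap: 344 seconds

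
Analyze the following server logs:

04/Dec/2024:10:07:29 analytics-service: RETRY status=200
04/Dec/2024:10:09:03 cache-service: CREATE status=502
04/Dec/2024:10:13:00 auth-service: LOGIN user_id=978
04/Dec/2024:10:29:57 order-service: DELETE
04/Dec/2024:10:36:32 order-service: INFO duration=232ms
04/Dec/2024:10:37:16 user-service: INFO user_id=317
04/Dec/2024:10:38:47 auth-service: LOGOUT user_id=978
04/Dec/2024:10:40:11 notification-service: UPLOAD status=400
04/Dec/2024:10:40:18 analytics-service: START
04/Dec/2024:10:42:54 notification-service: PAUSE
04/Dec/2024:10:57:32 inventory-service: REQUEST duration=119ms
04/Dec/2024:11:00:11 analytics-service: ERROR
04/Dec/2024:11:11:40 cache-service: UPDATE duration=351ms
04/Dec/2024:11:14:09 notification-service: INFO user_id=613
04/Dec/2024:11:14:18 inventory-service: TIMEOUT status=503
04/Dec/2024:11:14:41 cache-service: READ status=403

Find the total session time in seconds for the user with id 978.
1547

To calculate session duration:

1. Find LOGIN event for user_id=978: 04/Dec/2024:10:13:00
2. Find LOGOUT event for user_id=978: 04/Dec/2024:10:38:47
3. Session duration: 04/Dec/2024:10:38:47 - 04/Dec/2024:10:13:00 = 1547 seconds (25 minutes)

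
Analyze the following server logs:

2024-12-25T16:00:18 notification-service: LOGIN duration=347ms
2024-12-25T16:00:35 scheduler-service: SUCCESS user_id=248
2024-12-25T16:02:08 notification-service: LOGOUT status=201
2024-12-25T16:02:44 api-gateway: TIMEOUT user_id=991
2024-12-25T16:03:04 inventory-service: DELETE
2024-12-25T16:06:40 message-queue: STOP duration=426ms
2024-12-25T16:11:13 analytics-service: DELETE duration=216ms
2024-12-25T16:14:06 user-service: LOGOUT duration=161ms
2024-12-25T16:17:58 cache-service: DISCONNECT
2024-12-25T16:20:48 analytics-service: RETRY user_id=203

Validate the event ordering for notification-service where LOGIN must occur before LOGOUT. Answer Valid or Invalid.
Valid

To validate ordering:

1. Required order: LOGIN → LOGOUT
2. Rule: LOGIN must occur before LOGOUT
3. Check actual order of events for notification-service
4. Result: Valid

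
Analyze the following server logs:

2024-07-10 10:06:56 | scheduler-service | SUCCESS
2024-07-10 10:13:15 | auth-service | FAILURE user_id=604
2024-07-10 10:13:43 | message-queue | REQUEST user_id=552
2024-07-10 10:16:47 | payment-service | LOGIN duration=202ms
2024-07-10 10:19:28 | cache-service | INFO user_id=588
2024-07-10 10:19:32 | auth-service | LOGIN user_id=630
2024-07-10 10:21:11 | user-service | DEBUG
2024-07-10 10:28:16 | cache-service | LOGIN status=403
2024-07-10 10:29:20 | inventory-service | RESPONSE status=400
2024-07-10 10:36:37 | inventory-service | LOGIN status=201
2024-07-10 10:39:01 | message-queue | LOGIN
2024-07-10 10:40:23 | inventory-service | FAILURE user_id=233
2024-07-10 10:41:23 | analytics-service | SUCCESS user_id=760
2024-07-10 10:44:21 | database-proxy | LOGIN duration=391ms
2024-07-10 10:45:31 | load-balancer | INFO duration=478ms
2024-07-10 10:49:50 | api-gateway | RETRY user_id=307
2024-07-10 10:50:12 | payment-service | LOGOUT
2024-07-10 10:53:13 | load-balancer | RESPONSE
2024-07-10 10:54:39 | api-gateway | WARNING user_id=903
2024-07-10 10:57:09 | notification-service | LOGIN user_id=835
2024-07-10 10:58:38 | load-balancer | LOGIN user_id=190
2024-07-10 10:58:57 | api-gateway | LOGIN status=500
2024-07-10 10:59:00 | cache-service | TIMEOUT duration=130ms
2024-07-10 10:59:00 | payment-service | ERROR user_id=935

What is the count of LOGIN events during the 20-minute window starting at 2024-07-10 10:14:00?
3

To count events in the time window:

1. Window boundaries: 2024-07-10 10:14:00 to 2024-07-10 10:34:00
2. Filter for LOGIN events within this window
3. Count matching events: 3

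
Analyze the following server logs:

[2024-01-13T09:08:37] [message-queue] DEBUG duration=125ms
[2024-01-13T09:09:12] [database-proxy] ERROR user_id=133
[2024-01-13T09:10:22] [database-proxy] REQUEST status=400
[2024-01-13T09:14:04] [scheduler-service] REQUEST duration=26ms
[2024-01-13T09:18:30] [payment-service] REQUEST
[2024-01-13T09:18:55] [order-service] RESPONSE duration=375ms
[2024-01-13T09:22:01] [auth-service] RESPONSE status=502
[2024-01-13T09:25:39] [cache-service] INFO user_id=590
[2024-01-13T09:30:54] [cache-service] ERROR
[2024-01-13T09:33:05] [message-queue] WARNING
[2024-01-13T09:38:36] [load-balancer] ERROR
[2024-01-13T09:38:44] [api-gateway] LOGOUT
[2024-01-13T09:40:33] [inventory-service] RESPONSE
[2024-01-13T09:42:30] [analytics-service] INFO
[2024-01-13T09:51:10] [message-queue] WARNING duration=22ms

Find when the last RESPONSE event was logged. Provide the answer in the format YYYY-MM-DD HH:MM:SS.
2024-01-13 09:40:33

To find the last event:

1. Filter for all RESPONSE events
2. Sort by timestamp
3. Select the last one
4. Timestamp: 2024-01-13 09:40:33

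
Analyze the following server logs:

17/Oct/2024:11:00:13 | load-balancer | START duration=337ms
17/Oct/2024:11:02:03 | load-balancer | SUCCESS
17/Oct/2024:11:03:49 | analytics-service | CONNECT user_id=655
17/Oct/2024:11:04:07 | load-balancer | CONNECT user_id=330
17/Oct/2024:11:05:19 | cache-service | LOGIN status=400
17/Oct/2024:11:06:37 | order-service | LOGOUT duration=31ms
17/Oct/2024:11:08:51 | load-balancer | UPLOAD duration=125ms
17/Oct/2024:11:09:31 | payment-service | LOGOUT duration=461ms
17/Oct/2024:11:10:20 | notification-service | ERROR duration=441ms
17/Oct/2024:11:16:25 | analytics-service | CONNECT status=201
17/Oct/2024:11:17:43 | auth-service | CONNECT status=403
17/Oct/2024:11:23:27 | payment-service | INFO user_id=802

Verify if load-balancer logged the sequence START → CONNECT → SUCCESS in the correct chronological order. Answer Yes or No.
No

To verify sequence order:

1. Find all events in sequence START → CONNECT → SUCCESS for load-balancer
2. Extract their timestamps
3. Check if timestamps are in ascending order
4. Result: No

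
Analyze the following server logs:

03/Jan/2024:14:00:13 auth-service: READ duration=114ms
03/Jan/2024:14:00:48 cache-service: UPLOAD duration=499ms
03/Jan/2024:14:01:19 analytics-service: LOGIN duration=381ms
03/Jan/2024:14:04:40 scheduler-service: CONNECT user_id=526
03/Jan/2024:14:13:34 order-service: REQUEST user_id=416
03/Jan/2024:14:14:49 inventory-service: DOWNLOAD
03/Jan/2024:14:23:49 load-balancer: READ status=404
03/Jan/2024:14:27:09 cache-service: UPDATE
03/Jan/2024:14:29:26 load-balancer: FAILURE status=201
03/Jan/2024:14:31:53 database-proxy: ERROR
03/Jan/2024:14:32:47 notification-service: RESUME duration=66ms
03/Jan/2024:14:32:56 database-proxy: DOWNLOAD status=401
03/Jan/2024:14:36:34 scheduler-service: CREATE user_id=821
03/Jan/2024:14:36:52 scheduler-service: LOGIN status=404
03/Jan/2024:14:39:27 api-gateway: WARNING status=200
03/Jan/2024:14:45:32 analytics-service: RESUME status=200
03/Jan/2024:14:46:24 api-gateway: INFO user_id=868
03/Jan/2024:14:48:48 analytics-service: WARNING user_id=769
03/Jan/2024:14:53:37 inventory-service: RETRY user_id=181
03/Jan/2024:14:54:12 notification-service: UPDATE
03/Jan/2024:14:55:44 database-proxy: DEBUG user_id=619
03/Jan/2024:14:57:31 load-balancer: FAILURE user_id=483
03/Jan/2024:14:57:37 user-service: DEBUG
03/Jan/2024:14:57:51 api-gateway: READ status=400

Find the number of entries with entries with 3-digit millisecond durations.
3

To find matching entries:

1. Pattern to match: entries with 3-digit millisecond durations
2. Scan each log entry for the pattern
3. Count matches: 3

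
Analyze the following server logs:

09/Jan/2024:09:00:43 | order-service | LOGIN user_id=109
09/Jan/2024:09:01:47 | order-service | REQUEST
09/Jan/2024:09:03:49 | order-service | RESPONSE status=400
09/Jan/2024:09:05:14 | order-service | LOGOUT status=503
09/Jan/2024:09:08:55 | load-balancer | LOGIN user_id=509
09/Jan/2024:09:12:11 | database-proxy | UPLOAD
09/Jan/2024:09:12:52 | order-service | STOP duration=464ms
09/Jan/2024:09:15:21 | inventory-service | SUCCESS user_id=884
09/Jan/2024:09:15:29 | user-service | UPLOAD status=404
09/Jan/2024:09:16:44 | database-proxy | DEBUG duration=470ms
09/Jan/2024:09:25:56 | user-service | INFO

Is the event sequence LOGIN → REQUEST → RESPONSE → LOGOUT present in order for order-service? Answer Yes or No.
Yes

To verify sequence order:

1. Find all events in sequence LOGIN → REQUEST → RESPONSE → LOGOUT for order-service
2. Extract their timestamps
3. Check if timestamps are in ascending order
4. Result: Yes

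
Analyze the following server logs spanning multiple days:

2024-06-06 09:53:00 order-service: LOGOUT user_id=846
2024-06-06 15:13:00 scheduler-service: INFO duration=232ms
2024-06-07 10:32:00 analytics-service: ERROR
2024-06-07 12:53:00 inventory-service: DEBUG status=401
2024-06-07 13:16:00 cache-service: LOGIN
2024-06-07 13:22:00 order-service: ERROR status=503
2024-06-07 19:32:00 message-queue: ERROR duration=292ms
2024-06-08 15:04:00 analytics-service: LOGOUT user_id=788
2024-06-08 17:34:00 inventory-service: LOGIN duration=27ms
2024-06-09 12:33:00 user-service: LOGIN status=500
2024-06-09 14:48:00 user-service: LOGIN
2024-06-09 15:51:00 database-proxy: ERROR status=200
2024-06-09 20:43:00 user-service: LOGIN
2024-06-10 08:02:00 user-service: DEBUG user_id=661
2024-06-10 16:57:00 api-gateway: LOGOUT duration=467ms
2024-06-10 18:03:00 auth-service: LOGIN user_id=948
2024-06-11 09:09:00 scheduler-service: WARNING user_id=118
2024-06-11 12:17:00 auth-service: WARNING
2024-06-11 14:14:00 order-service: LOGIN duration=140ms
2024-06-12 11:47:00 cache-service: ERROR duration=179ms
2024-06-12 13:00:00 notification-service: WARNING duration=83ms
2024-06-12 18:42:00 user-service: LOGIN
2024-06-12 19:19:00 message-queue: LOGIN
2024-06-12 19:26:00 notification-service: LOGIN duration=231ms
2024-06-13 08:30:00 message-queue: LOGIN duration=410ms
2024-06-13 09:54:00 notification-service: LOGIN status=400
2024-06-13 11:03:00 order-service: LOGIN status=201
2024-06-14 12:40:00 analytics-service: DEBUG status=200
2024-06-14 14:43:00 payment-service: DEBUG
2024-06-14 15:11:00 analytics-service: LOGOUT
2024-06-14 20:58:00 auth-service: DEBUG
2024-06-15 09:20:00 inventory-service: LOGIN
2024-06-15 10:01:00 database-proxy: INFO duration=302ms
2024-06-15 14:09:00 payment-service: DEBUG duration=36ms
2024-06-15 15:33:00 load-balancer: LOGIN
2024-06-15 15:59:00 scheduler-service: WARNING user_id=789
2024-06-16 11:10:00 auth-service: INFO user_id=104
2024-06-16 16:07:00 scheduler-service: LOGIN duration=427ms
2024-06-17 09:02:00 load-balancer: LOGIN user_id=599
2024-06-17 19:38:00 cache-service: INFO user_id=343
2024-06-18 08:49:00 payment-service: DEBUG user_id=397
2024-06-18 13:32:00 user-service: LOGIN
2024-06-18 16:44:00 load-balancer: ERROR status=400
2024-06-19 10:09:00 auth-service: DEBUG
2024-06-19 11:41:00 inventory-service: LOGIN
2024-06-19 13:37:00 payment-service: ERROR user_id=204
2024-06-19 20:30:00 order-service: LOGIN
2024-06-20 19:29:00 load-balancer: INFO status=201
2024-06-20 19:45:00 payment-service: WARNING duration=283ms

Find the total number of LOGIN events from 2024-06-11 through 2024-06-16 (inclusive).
10

To filter by date range:

1. Date range: 2024-06-11 through 2024-06-16, both dates inclusive
2. Filter for LOGIN events whose date falls in this range
3. Count matching events: 10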